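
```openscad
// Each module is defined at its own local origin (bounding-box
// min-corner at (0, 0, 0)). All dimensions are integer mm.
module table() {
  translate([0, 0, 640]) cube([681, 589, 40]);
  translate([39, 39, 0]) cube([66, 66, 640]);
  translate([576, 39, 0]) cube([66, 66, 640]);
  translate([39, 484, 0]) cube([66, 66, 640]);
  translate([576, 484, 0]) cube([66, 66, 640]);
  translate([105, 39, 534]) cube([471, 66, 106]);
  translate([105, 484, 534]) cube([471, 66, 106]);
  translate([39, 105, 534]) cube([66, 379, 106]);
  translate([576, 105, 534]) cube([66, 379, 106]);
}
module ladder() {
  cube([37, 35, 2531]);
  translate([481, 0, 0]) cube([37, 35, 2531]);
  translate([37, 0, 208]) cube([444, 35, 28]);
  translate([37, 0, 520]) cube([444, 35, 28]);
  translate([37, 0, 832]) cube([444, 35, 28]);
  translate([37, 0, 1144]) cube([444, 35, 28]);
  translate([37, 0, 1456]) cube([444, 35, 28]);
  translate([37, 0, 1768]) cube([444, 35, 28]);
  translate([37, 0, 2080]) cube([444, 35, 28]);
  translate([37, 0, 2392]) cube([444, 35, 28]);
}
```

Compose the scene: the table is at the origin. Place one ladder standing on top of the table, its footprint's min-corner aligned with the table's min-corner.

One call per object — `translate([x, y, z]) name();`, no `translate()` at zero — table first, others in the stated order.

table();
translate([0, 0, 680]) ladder();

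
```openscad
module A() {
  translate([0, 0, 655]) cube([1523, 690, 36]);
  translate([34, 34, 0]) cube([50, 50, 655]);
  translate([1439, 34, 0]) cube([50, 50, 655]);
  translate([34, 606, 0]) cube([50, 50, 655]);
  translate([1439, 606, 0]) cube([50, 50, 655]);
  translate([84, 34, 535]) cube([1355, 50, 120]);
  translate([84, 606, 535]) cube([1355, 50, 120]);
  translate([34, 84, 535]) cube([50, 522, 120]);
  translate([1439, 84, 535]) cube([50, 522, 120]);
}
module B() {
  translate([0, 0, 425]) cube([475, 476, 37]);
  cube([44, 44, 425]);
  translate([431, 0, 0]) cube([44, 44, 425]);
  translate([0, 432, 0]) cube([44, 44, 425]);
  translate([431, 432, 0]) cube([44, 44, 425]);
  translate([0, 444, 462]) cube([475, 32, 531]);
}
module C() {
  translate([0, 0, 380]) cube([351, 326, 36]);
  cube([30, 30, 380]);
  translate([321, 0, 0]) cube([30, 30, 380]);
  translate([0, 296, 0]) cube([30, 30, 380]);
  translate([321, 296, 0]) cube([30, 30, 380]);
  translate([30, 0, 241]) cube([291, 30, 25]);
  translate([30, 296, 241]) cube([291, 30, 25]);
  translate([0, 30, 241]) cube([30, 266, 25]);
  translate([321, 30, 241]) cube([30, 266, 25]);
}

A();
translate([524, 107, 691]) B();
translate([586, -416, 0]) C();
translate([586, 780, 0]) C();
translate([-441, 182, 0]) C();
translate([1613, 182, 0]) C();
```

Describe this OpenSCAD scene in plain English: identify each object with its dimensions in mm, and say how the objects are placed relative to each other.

A is a table with a 1523×690 mm rectangular top, 36 mm thick, top surface at z = 691 mm, supported by four 50×50 mm square legs, each inset 34 mm from the nearest pair of top edges, running from the floor. Four apron rails, 50 mm thick and 120 mm tall, run between adjacent legs with their top edges flush with the underside of the top and their outer faces flush with the legs' outer faces.

B is a chair. The seat is a 475×476×37 mm slab with its top at z = 462 mm, on four 44×44 mm corner legs (flush with the seat edges, standing on z = 0). A flat backrest 32 mm thick, 531 mm tall, spans the full seat width and rises from the seat top along its +y edge, rear face flush with the rear of the seat.

C is a four-legged stool. The seat is 351×326 mm, 36 mm thick, top at z = 416 mm. It stands on four square legs, each 30×30 mm in cross-section, from z = 0 to the seat underside, each flush with a corner of the seat. Four stretchers, 30 mm wide and 25 mm tall, connect adjacent legs with their undersides at z = 241 mm, each running between the inner faces of the legs it joins and aligned with the legs' outer faces on the other axis.

The chair is on top of the table, centred. Four stools sit around the table at the −y, +y, −x, +x sides.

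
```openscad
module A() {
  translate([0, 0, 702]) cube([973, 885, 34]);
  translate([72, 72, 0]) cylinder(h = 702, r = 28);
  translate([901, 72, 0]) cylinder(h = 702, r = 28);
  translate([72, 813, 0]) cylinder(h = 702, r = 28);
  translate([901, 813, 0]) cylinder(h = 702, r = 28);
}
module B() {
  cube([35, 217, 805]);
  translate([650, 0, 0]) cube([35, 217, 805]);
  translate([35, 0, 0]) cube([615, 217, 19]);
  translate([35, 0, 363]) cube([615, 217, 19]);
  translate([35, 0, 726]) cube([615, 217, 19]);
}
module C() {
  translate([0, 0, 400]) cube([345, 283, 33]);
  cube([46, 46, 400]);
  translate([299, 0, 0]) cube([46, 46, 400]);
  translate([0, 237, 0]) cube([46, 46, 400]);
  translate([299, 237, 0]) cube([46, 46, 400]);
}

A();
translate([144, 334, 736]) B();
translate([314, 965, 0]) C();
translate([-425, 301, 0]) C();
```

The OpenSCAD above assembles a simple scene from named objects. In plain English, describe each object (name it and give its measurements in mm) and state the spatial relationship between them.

A is a table: top 973 mm (x) × 885 mm (y), 34 mm thick, upper face at z = 736 mm, on four round legs of 56 mm diameter, each leg's bounding box inset 44 mm from the nearest pair of top edges, running from z = 0 to the bottom of the top.

B is an open bookshelf. Two side panels, each 35 mm thick, 217 mm deep and 805 mm tall, stand 685 mm apart (outside-to-outside). Between them sit 3 shelves, each 19 mm thick and 217 mm deep, spanning the full gap between the sides. The bottom shelf rests on the floor (its underside at z = 0) and the clear gap between one shelf's top and the next shelf's underside is 344 mm.

C is a four-legged stool. The seat is 345×283 mm, 33 mm thick, top at z = 433 mm. It stands on four square legs, each 46×46 mm in cross-section, from z = 0 to the seat underside, each flush with a corner of the seat.

The bookshelf is on top of the table, centred. Two stools sit around the table at the +y, −x sides.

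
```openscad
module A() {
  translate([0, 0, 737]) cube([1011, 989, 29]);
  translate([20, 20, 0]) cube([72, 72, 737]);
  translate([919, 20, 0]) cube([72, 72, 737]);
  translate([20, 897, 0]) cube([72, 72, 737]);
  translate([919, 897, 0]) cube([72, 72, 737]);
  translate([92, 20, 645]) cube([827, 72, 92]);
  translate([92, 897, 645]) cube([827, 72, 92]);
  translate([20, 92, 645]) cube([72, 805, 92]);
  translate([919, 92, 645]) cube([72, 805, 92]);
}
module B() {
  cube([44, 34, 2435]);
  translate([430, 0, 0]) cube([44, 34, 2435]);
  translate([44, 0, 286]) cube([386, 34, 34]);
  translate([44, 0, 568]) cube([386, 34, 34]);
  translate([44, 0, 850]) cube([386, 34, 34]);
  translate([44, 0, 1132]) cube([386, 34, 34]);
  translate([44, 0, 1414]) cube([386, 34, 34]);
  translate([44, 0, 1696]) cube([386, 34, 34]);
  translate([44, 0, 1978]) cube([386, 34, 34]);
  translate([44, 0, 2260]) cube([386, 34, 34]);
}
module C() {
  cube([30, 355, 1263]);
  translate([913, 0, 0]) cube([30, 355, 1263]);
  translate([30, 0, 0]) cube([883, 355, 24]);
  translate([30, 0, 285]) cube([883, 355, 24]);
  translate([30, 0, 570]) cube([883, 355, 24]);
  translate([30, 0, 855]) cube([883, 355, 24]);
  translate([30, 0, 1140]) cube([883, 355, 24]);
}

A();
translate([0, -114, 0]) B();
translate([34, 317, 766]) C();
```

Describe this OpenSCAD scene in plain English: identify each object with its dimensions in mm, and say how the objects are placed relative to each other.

A is a table with a 1011×989 mm rectangular top, 29 mm thick, top surface at z = 766 mm, supported by four 72×72 mm square legs, each inset 20 mm from the nearest pair of top edges, running from the floor. Four apron rails, 72 mm thick and 92 mm tall, run between adjacent legs with their top edges flush with the underside of the top and their outer faces flush with the legs' outer faces.

B is a wooden ladder with two side rails of 44×34 mm section and 2435 mm height, set 474 mm apart overall. Between them run 8 rectangular rungs (34 mm deep, 34 mm thick), front faces flush with the rails' −y face. The bottom of the first rung is 286 mm above the floor and each subsequent rung is 282 mm higher than the one below.

C is an open bookshelf. Two side panels, each 30 mm thick, 355 mm deep and 1263 mm tall, stand 943 mm apart (outside-to-outside). Between them sit 5 shelves, each 24 mm thick and 355 mm deep, spanning the full gap between the sides. The bottom shelf rests on the floor (its underside at z = 0) and the clear gap between one shelf's top and the next shelf's underside is 261 mm.

The ladder is on the floor beside the table on its −y side. The bookshelf is on top of the table, centred.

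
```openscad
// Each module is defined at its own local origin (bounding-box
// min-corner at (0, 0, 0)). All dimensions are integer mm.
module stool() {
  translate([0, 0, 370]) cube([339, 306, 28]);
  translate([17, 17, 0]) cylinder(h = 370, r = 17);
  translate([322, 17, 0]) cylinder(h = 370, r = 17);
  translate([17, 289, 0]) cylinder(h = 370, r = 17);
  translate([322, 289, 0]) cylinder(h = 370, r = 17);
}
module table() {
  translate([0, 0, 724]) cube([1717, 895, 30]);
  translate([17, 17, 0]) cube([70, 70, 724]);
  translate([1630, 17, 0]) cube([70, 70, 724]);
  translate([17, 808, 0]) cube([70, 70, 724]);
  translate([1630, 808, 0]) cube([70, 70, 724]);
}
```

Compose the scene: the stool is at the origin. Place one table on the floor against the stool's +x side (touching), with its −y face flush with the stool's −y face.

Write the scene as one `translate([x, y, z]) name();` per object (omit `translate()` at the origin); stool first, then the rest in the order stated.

stool();
translate([339, 0, 0]) table();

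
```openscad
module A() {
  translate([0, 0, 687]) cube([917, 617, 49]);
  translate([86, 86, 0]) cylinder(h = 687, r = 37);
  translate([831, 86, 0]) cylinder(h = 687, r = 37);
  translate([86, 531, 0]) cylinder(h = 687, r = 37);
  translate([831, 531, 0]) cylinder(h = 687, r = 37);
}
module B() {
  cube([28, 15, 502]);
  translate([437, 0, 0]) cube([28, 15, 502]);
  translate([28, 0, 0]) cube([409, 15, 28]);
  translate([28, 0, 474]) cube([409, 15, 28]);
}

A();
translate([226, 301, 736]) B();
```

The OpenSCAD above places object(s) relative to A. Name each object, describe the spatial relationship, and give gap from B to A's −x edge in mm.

The picture frame's min-x is at 226; the table's min-x is 0; gap = 226 mm.

A is a table. B is a picture frame. The picture frame is on top of the table, centred. The gap from the picture frame to the table's −x edge is 226 mm.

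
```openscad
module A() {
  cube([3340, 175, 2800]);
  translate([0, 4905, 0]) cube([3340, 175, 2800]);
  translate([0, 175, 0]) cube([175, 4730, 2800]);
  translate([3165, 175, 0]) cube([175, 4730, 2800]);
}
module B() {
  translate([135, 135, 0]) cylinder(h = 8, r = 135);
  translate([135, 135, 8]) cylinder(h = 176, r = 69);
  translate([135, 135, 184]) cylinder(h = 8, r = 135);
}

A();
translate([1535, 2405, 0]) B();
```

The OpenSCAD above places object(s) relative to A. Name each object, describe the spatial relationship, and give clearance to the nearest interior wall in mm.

A is a house frame. B is a spool. The spool sits inside the house frame, centred. The clearance to the nearest interior wall is 1360 mm.

Clearances: x = 1360, y = 2230; minimum 1360 mm.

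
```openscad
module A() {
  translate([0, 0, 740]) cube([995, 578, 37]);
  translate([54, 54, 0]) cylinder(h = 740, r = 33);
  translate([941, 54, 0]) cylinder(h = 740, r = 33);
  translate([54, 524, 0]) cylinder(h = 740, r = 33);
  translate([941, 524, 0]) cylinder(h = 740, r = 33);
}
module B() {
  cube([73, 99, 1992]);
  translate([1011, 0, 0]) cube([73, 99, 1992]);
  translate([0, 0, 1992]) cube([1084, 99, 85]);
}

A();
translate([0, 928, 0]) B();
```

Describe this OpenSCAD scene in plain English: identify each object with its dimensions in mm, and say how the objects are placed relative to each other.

A is a table with a 995×578 mm rectangular top, 37 mm thick, top surface at z = 777 mm, supported by four round legs of 66 mm diameter, each leg's bounding box inset 21 mm from the nearest pair of top edges, running from the floor.

B is a rectangular door frame: two vertical jambs of 73×99 mm section, 1992 mm tall, with a clear opening 938 mm wide between their inner faces. A header 85 mm tall and 99 mm deep lies on top of the jambs and spans the full outside width.

The door frame is on the floor beside the table on its +y side.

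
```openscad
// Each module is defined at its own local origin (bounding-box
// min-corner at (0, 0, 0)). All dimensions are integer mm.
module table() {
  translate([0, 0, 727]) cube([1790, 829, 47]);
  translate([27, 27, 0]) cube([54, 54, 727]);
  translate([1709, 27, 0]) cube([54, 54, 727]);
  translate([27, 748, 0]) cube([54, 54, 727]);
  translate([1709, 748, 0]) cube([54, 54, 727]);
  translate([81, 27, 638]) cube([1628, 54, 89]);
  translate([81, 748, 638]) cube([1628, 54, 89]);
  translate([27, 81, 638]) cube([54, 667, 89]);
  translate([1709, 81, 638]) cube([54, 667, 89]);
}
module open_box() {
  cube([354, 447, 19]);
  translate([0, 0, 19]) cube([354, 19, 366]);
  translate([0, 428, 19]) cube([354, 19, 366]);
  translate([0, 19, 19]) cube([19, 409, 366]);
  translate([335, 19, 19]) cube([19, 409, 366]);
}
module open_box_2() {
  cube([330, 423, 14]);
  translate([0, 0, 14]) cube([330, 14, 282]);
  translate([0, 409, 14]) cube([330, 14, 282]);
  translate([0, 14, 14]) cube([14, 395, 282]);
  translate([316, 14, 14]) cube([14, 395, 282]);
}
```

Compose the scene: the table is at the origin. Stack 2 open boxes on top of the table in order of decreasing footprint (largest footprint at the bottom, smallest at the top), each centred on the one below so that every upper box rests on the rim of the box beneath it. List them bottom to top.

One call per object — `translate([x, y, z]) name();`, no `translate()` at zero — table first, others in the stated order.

table();
translate([718, 191, 774]) open_box();
translate([730, 203, 1159]) open_box_2();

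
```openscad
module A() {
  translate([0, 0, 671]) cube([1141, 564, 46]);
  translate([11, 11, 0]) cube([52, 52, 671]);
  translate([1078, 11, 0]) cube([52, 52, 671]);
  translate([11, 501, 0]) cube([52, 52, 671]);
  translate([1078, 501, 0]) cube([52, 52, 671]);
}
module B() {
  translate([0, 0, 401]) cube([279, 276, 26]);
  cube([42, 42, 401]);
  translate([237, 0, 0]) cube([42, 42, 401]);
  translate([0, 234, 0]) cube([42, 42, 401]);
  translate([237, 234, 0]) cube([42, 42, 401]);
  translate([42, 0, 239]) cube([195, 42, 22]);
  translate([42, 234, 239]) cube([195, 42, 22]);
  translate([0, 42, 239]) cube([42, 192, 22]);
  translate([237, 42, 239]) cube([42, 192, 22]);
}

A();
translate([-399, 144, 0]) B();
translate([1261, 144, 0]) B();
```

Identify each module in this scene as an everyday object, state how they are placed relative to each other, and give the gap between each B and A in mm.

Each stool's nearest face is 120 mm from the table's bounding box.

A is a table. B is a stool. Two stools sit around the table at the −x, +x sides. The gap between each stool and the table is 120 mm.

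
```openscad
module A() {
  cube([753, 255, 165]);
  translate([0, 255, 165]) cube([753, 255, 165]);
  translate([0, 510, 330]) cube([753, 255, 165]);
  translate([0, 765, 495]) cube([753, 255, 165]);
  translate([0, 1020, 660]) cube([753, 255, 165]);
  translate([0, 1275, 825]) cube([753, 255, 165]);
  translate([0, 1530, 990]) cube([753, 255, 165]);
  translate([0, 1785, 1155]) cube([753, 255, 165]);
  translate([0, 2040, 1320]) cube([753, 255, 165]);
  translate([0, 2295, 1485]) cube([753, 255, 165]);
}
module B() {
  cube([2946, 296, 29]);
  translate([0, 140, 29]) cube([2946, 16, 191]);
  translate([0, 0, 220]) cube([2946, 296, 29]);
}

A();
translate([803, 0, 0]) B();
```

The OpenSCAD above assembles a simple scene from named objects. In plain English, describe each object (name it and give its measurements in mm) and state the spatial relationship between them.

A is a run of 10 identical solid stair steps. Each tread is 753×255 mm and each step block is 165 mm high. Step 1 rests on the floor; step k is offset from step 1 by (k−1)×255 mm in y and (k−1)×165 mm in z.

B is an I-beam lying along x, 2946 mm long. Overall section height 249 mm. Two flanges 296 mm wide (y) and 29 mm thick, one on the floor and one at the top; a web 16 mm thick runs between them, centred on the flange width.

The I-beam is on the floor beside the staircase on its +x side.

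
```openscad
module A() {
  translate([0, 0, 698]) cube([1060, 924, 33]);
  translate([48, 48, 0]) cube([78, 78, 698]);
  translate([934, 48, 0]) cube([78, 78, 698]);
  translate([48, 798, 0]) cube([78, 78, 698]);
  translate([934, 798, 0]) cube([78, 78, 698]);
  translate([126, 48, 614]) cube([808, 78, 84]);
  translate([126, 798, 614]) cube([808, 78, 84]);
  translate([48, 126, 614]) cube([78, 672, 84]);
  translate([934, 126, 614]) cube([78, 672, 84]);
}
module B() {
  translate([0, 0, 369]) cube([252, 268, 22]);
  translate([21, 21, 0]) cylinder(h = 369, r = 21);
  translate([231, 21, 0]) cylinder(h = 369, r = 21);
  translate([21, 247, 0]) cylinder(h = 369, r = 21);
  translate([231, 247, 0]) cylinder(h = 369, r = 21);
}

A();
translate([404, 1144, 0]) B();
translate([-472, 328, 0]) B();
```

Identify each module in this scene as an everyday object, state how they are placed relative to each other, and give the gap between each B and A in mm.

A is a table. B is a stool. Two stools sit around the table at the +y, −x sides. The gap between each stool and the table is 220 mm.

Each stool's nearest face is 220 mm from the table's bounding box.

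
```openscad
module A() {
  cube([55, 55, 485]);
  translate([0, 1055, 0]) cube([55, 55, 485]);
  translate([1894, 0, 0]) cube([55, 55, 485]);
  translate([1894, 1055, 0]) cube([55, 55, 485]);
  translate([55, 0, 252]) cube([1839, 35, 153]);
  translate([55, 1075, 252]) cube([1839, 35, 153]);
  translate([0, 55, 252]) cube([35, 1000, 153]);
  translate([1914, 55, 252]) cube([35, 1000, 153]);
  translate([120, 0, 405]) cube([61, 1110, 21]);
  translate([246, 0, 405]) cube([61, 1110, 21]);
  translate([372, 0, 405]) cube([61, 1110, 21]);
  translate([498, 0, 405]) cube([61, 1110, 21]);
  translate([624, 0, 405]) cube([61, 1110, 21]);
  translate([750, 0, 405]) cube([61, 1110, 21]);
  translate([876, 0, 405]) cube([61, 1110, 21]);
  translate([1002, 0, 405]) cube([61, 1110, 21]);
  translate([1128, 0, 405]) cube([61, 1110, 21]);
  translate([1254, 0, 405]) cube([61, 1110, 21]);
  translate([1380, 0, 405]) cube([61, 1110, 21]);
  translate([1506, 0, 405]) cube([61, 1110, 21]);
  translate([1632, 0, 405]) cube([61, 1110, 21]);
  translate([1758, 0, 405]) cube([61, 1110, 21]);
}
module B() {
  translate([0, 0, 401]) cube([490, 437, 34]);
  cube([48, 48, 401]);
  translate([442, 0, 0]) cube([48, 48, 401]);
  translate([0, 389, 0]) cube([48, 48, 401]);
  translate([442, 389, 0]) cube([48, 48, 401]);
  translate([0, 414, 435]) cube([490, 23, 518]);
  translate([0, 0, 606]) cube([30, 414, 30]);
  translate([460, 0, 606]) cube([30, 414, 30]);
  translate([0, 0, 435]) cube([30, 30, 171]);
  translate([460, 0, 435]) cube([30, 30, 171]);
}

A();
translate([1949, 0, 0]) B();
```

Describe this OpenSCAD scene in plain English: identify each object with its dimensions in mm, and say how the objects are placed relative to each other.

A is a bed frame 1949 mm long (x) by 1110 mm wide (y). Four 55×55 mm corner posts, 485 mm tall, at the corners of the footprint. Four rails of 35 mm thickness and 153 mm height run between adjacent posts with their undersides at z = 252 mm, their outer faces flush with the outside of the frame (the two x-running rails run between the posts' inner faces; the two y-running rails run between the posts' inner faces). 14 slats, each 61 mm wide (x) and 21 mm thick, lie across the top of the two x-running rails, running the full 1110 mm width of the frame in y; the slats are evenly spaced along x between the inner faces of the end posts with equal gaps (rounded down to the nearest mm) at the −x end and between each pair — any rounding remainder accumulates at the +x end.

B is a chair: 490×437 mm seat, 34 mm thick, top at z = 435 mm, on four 48 mm square corner legs flush with the seat edges. A 23 mm thick backrest slab spans the full seat width, extending 518 mm above the seat top, its back face flush with the seat's +y edge. Two armrests of 30×30 mm section run along each side from the seat's front edge to the front of the backrest, top faces 201 mm above the seat top and outer faces flush with the seat's x-edges; a 30×30 mm post under the front of each armrest stands on the seat at the front corner.

The chair is against the bed frame's +x side, with their −y faces flush.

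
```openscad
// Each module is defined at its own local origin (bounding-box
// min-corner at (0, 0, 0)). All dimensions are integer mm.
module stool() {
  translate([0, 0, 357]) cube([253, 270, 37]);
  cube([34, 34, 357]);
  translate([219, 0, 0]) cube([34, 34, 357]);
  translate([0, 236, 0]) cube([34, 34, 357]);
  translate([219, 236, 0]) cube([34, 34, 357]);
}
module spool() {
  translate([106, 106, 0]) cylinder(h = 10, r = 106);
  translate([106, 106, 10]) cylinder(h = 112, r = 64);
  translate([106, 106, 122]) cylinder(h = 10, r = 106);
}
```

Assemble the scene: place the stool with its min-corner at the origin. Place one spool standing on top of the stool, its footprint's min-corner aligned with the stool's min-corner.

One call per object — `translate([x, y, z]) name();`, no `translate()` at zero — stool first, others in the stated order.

stool();
translate([0, 0, 394]) spool();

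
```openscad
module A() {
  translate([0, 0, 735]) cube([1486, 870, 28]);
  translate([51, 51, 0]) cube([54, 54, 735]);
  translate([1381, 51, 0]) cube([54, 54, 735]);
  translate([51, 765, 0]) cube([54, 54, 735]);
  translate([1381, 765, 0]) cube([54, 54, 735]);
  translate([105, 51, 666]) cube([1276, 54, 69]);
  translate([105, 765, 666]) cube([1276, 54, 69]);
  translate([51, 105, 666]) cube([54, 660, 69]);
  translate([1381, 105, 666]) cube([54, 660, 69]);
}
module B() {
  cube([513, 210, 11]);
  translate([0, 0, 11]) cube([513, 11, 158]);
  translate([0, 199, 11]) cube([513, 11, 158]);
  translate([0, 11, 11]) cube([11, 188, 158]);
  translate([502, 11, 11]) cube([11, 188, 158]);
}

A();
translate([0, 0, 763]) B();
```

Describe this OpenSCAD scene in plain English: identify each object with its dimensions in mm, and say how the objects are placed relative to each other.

A is a table: top 1486 mm (x) × 870 mm (y), 28 mm thick, upper face at z = 763 mm, on four 54×54 mm square legs, each inset 51 mm from the nearest pair of top edges, running from z = 0 to the bottom of the top. Four apron rails, 54 mm thick and 69 mm tall, run between adjacent legs with their top edges flush with the underside of the top and their outer faces flush with the legs' outer faces.

B is an open storage box with external size 513×210×169 mm and wall thickness 11 mm (the base is also 11 mm thick). The base covers the whole footprint; the four walls stand on the base, with the y-facing walls full-width and the x-facing walls fitting between their inner faces.

The open box is on top of the table.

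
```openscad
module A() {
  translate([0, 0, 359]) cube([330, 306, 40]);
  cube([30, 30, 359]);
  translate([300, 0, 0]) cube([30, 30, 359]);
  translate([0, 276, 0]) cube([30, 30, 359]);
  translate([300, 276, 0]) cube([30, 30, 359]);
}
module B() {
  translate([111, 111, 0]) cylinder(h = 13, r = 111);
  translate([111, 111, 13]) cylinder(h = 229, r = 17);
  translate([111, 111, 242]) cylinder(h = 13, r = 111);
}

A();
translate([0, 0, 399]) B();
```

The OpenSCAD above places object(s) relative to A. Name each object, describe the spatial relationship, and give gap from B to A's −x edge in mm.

A is a stool. B is a spool. The spool is on top of the stool. The gap from the spool to the stool's −x edge is 0 mm.

The spool's min-x is at 0; the stool's min-x is 0; gap = 0 mm.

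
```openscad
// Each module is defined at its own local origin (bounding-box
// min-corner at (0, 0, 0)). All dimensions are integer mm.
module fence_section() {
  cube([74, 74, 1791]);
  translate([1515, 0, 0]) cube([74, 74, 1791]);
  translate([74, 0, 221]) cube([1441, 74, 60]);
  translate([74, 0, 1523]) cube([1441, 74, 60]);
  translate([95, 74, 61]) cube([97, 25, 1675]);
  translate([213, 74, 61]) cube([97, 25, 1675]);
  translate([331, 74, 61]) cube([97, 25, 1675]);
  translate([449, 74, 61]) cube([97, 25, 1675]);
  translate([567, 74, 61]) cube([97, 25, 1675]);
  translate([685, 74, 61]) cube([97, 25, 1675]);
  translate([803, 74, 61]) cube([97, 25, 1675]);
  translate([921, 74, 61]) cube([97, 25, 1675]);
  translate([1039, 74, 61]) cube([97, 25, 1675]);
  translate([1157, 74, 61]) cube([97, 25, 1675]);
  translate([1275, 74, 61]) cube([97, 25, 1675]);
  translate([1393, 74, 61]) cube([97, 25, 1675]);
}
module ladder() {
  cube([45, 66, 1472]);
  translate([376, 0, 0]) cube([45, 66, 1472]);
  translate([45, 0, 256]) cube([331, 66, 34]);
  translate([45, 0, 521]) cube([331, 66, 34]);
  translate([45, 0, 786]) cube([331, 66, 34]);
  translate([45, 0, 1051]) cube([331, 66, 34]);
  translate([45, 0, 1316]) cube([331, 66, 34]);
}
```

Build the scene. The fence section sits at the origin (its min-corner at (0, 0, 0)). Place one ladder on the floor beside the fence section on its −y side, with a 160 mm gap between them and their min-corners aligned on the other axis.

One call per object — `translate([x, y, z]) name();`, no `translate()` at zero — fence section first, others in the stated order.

fence_section();
translate([0, -226, 0]) ladder();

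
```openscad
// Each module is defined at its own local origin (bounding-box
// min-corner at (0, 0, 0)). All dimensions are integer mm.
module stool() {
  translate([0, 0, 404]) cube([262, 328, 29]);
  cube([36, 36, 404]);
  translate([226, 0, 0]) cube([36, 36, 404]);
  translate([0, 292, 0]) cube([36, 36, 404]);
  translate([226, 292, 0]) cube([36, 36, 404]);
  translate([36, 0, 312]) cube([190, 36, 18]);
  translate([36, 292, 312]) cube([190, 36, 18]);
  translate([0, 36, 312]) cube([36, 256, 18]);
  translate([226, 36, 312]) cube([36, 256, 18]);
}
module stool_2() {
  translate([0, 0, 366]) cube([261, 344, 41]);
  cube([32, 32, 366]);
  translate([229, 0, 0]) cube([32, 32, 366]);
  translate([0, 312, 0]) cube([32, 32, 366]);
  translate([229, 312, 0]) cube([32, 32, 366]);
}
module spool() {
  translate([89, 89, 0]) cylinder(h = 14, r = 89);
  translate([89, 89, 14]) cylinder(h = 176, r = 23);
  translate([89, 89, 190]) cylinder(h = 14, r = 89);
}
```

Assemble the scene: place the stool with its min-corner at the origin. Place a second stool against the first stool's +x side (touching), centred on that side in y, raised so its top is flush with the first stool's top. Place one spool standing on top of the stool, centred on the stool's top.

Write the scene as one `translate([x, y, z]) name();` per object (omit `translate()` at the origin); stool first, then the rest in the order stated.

stool();
translate([262, -8, 26]) stool_2();
translate([42, 75, 433]) spool();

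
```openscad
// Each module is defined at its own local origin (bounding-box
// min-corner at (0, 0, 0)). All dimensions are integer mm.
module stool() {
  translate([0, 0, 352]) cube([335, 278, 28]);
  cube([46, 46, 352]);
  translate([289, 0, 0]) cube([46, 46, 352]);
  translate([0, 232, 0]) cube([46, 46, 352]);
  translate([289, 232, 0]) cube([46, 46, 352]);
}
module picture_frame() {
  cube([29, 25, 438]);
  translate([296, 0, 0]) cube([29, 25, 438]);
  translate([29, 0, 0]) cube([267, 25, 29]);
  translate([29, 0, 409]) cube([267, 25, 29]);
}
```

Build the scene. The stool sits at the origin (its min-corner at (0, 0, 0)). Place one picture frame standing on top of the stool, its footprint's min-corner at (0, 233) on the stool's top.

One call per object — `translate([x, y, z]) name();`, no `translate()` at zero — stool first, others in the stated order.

stool();
translate([0, 233, 380]) picture_frame();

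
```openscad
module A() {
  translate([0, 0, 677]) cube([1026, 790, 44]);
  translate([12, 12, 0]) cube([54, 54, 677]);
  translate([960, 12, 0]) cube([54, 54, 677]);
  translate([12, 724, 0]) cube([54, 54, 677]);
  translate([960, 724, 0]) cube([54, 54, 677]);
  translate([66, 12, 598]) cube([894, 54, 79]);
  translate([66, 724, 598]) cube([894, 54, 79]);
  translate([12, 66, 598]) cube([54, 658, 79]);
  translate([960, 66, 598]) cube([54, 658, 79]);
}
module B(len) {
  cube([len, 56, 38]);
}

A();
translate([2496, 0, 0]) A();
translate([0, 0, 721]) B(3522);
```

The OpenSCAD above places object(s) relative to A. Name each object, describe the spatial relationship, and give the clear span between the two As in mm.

A is a table. B is a beam. A beam spans the tops of two tables. The clear span between the two tables is 1470 mm.

Second table starts at x = 2496; first ends at x = 1026; clear span = 2496 − 1026 = 1470 mm.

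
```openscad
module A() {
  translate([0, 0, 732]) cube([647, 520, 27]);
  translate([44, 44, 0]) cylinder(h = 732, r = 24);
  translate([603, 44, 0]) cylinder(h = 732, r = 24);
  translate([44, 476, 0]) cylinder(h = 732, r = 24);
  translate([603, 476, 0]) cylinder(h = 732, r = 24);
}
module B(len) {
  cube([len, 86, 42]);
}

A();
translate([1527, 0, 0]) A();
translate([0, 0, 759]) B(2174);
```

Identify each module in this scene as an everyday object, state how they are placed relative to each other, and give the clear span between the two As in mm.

Second table starts at x = 1527; first ends at x = 647; clear span = 1527 − 647 = 880 mm.

A is a table. B is a beam. A beam spans the tops of two tables. The clear span between the two tables is 880 mm.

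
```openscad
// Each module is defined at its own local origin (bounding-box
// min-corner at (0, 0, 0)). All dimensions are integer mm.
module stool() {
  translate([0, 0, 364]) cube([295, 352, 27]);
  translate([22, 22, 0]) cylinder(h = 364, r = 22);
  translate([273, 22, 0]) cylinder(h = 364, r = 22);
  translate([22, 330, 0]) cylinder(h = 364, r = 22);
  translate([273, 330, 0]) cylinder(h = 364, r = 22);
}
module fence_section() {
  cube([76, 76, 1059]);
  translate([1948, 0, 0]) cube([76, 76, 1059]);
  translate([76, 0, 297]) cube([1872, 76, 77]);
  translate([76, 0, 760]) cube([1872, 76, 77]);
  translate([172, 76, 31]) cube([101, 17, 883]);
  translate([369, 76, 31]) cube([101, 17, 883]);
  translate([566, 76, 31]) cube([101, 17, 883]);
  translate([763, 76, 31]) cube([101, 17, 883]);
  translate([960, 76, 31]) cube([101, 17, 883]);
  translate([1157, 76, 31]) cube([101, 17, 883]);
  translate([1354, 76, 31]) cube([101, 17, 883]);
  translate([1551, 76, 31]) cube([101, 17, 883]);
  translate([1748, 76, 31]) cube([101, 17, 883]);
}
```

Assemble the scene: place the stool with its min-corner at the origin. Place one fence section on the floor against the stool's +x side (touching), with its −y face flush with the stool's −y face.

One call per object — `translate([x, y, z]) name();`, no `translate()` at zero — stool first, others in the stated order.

stool();
translate([295, 0, 0]) fence_section();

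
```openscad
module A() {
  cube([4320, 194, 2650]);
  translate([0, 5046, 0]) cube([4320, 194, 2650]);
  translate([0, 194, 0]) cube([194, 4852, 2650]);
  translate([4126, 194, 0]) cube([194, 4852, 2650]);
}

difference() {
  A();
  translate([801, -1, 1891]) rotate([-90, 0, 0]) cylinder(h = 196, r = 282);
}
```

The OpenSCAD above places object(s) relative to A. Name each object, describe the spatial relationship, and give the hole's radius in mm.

A is a house frame. The house frame has a circular hole through its front wall. The hole's radius is 282 mm.

The subtracted cylinder has r = 282 mm.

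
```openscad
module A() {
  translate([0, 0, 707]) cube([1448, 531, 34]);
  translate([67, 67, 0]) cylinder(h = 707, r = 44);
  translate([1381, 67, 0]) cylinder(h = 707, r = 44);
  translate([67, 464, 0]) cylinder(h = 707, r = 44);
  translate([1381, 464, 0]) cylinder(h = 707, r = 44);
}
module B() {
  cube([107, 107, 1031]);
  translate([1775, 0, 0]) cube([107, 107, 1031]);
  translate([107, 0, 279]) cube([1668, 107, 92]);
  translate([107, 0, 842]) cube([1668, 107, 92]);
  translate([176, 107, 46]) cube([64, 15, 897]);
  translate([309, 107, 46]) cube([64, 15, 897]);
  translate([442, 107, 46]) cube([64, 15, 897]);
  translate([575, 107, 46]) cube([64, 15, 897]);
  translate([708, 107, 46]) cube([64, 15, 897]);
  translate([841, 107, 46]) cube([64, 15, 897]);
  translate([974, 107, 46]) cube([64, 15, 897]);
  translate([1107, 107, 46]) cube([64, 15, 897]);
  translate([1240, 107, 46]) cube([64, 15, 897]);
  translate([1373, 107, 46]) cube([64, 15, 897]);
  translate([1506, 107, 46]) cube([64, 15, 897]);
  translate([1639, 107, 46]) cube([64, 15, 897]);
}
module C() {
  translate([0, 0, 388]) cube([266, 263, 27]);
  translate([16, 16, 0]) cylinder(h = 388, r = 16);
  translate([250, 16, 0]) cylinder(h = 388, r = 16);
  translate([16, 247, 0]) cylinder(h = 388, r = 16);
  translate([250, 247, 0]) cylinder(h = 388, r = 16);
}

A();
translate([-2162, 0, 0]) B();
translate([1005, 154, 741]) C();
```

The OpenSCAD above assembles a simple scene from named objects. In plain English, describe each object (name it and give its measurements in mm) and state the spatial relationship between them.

A is a table: top 1448 mm (x) × 531 mm (y), 34 mm thick, upper face at z = 741 mm, on four round legs of 88 mm diameter, each leg's bounding box inset 23 mm from the nearest pair of top edges, running from z = 0 to the bottom of the top.

B is a fence section. Two 107×107 mm posts, 1031 mm tall, stand on the floor with a clear span of 1668 mm between their inner faces. Two horizontal rails of 107×92 mm section span the gap between the posts with their undersides at z = 279 mm and z = 842 mm, flush with the posts' −y face. 12 pickets, each 64 mm wide, 15 mm thick and 897 mm tall, are fixed to the +y face of the rails with their bottoms at z = 46 mm, evenly spaced across the span with equal gaps (rounded down to the nearest mm) at the −x end and between each pair — any rounding remainder accumulates at the +x end.

C is a four-legged stool. The seat is 266×263 mm, 27 mm thick, top at z = 415 mm. It stands on four round legs, each 32 mm in diameter, from z = 0 to the seat underside, each leg's axis is inset half a diameter from the nearest pair of seat edges (so the leg's bounding box is flush with the corner).

The fence section is on the floor beside the table on its −x side. The stool is on top of the table.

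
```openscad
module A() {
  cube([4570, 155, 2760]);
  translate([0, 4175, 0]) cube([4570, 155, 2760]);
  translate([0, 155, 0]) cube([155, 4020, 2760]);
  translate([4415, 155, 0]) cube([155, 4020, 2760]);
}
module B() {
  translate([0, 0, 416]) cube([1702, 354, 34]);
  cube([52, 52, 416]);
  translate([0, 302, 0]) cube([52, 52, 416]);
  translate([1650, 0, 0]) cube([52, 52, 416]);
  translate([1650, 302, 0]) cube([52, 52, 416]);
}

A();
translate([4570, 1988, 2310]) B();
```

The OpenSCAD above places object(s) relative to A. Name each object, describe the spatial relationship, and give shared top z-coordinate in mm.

A is a house frame. B is a bench. The bench is beside the house frame with their tops flush at z = 2760. The shared top z-coordinate is 2760 mm.

Both tops at z = 2760 mm.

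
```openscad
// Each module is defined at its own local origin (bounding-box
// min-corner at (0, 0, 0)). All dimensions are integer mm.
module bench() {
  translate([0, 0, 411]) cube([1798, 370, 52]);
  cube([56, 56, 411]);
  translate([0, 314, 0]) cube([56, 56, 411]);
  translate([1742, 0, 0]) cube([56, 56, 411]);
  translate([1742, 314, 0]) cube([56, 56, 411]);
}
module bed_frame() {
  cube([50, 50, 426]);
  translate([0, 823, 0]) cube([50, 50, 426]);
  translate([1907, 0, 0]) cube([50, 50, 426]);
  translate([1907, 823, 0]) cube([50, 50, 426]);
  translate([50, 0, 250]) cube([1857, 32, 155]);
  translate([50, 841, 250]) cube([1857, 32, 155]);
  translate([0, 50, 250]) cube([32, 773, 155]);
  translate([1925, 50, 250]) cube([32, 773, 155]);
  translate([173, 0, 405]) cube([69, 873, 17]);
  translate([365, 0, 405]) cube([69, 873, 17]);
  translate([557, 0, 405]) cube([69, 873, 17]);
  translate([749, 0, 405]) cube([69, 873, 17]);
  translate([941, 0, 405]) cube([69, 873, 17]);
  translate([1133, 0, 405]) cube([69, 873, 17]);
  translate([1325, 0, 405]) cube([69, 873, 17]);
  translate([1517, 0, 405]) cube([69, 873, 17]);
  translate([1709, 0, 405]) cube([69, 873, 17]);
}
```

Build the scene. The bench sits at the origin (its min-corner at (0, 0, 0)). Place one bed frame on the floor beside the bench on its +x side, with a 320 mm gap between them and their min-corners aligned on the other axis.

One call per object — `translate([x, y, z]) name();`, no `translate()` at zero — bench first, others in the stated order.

bench();
translate([2118, 0, 0]) bed_frame();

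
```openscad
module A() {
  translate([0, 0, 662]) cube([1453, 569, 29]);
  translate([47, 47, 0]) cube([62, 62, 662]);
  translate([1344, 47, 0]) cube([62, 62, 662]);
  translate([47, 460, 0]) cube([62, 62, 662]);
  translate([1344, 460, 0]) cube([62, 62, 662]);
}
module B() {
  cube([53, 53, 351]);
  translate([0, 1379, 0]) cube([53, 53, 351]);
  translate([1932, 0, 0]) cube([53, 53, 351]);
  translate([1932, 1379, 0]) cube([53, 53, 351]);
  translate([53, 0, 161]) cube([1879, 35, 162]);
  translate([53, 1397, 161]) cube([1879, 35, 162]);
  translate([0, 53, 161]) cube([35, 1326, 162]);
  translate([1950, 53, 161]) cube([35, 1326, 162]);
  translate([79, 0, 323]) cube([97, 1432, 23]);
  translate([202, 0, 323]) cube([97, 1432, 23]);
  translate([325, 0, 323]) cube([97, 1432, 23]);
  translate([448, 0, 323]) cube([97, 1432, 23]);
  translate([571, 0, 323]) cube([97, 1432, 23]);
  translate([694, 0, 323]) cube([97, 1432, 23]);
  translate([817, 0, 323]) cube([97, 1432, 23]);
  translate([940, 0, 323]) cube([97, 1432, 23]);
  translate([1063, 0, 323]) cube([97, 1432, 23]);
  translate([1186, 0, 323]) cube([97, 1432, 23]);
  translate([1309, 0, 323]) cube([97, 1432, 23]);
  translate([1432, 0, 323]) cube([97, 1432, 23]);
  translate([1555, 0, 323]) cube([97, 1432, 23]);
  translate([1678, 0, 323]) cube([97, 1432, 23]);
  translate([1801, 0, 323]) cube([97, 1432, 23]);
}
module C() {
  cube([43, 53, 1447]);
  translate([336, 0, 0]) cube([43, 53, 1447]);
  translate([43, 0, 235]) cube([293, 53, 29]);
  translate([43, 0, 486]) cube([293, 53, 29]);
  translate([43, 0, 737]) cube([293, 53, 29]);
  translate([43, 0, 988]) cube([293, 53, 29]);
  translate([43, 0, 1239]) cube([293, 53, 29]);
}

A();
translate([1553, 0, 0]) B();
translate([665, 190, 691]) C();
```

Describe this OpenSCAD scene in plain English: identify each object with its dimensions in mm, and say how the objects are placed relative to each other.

A is a rectangular dining table. The top is 1453×569×29 mm with its upper surface at z = 691 mm. It stands on four 62×62 mm square legs, each inset 47 mm from the nearest pair of top edges, running from the floor to the underside of the top.

B is a bed frame 1985 mm long (x) by 1432 mm wide (y). Four 53×53 mm corner posts, 351 mm tall, at the corners of the footprint. Four rails of 35 mm thickness and 162 mm height run between adjacent posts with their undersides at z = 161 mm, their outer faces flush with the outside of the frame (the two x-running rails run between the posts' inner faces; the two y-running rails run between the posts' inner faces). 15 slats, each 97 mm wide (x) and 23 mm thick, lie across the top of the two x-running rails, running the full 1432 mm width of the frame in y; the slats are evenly spaced along x between the inner faces of the end posts with equal gaps (rounded down to the nearest mm) at the −x end and between each pair — any rounding remainder accumulates at the +x end.

C is a straight ladder. Two 43×53 mm vertical rails, 1447 mm tall, stand 379 mm apart (outside-to-outside) with their front faces coplanar on the −y side. 5 rungs, each 53 mm deep and 29 mm tall, span between the inner faces of the rails, front faces flush with the rails. The lowest rung's underside is at z = 235 mm and rungs are spaced 251 mm apart (underside to underside).

The bed frame is on the floor beside the table on its +x side. The ladder is on top of the table.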